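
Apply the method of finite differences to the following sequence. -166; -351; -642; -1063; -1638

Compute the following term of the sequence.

-2391

-185, -291, -421, -575
-106, -130, -154
-24, -24
Third differences constant at -24.
-154 − 24 = -178;  -575 − 178 = -753;  -1638 − 753 = -2391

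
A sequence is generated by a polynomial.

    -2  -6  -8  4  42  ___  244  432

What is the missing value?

118

Using the first 5 terms:
-4, -2, 12, 38
2, 14, 26
12, 12
Constant third difference = 12.
Extend forward: 26 + 12 = 38;  38 + 38 = 76;  42 + 76 = 118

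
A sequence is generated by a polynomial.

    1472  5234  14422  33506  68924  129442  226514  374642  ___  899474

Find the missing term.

Using the first 8 terms:
Δ: 3762  9188  19084  35418  60518  97072  148128
Δ²: 5426  9896  16334  25100  36554  51056
Δ³: 4470  6438  8766  11454  14502
Δ⁴: 1968  2328  2688  3048
Δ⁵: 360  360  360
Constant fifth difference = 360.
Extend forward: 3048 + 360 = 3408;  14502 + 3408 = 17910;  51056 + 17910 = 68966;  148128 + 68966 = 217094;  374642 + 217094 = 591736

591736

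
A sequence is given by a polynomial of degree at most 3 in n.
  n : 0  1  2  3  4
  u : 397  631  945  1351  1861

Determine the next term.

2487

234, 314, 406, 510
80, 92, 104
12, 12
The third differences are constant (12).
104 + 12 = 116;  510 + 116 = 626;  1861 + 626 = 2487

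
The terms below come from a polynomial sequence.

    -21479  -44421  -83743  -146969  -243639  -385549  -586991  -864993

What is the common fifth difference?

-240

Δ: -22942, -39322, -63226, -96670, -141910, -201442, -278002
Δ²: -16380, -23904, -33444, -45240, -59532, -76560
Δ³: -7524, -9540, -11796, -14292, -17028
Δ⁴: -2016, -2256, -2496, -2736
Δ⁵: -240, -240, -240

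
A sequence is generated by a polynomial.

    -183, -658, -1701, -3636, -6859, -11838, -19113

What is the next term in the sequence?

-29296

First differences: -475 , -1043 , -1935 , -3223 , -4979 , -7275
Second differences: -568 , -892 , -1288 , -1756 , -2296
Third differences: -324 , -396 , -468 , -540
Fourth differences: -72 , -72 , -72
Constant fourth difference = -72, so extend:
-540 − 72 = -612;  -2296 − 612 = -2908;  -7275 − 2908 = -10183;  -19113 − 10183 = -29296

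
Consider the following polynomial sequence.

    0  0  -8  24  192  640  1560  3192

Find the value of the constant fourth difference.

First differences: 0, -8, 32, 168, 448, 920, 1632
Second differences: -8, 40, 136, 280, 472, 712
Third differences: 48, 96, 144, 192, 240
Fourth differences: 48, 48, 48, 48

48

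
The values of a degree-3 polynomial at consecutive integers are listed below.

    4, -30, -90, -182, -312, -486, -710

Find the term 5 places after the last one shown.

Δ: -34, -60, -92, -130, -174, -224
Δ²: -26, -32, -38, -44, -50
Δ³: -6, -6, -6, -6
Third differences constant at -6.
-50 − 6 = -56;  -224 − 56 = -280;  -710 − 280 = -990
-56 − 6 = -62;  -280 − 62 = -342;  -990 − 342 = -1332
-62 − 6 = -68;  -342 − 68 = -410;  -1332 − 410 = -1742
-68 − 6 = -74;  -410 − 74 = -484;  -1742 − 484 = -2226
-74 − 6 = -80;  -484 − 80 = -564;  -2226 − 564 = -2790

-2790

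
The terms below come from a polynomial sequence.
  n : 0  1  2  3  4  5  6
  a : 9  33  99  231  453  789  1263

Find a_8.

2721

Δ: 24  66  132  222  336  474
Δ²: 42  66  90  114  138
Δ³: 24  24  24  24
Third differences constant at 24.
138 + 24 = 162;  474 + 162 = 636;  1263 + 636 = 1899
162 + 24 = 186;  636 + 186 = 822;  1899 + 822 = 2721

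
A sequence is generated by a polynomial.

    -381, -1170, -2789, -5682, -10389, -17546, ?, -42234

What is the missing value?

-27885

Using the first 6 terms:
Δ: -789, -1619, -2893, -4707, -7157
Δ²: -830, -1274, -1814, -2450
Δ³: -444, -540, -636
Δ⁴: -96, -96
Constant fourth difference = -96.
Extend forward: -636 − 96 = -732;  -2450 − 732 = -3182;  -7157 − 3182 = -10339;  -17546 − 10339 = -27885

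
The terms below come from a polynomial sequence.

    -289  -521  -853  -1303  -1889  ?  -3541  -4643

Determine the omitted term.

Using the first 5 terms:
First differences: -232  -332  -450  -586
Second differences: -100  -118  -136
Third differences: -18  -18
Constant third difference = -18.
Extend forward: -136 − 18 = -154;  -586 − 154 = -740;  -1889 − 740 = -2629

-2629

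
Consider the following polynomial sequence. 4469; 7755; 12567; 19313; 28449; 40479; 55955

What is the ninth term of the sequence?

First differences: 3286, 4812, 6746, 9136, 12030, 15476
Second differences: 1526, 1934, 2390, 2894, 3446
Third differences: 408, 456, 504, 552
Fourth differences: 48, 48, 48
Constant fourth difference = 48, so extend:
552 + 48 = 600;  3446 + 600 = 4046;  15476 + 4046 = 19522;  55955 + 19522 = 75477
600 + 48 = 648;  4046 + 648 = 4694;  19522 + 4694 = 24216;  75477 + 24216 = 99693

99693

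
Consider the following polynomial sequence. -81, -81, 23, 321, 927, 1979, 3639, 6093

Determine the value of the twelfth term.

First differences: 0, 104, 298, 606, 1052, 1660, 2454
Second differences: 104, 194, 308, 446, 608, 794
Third differences: 90, 114, 138, 162, 186
Fourth differences: 24, 24, 24, 24
Fourth differences constant at 24.
186 + 24 = 210;  794 + 210 = 1004;  2454 + 1004 = 3458;  6093 + 3458 = 9551
210 + 24 = 234;  1004 + 234 = 1238;  3458 + 1238 = 4696;  9551 + 4696 = 14247
234 + 24 = 258;  1238 + 258 = 1496;  4696 + 1496 = 6192;  14247 + 6192 = 20439
258 + 24 = 282;  1496 + 282 = 1778;  6192 + 1778 = 7970;  20439 + 7970 = 28409

28409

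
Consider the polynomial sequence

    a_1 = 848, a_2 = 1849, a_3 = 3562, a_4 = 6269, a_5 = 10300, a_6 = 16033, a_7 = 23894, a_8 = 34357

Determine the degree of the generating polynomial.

D1: 1001, 1713, 2707, 4031, 5733, 7861, 10463
D2: 712, 994, 1324, 1702, 2128, 2602
D3: 282, 330, 378, 426, 474
D4: 48, 48, 48, 48
The fourth differences are constant, so the polynomial has degree 4.

4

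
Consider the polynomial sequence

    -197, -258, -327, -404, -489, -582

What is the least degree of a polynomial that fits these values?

-61, -69, -77, -85, -93
-8, -8, -8, -8
The second differences are constant, so the polynomial has degree 2.

2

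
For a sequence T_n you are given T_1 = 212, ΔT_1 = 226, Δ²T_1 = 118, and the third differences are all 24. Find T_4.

1268

Build the table forward from the leading diagonal:
D3: 24, 24, 24, 24
D2: 118, 142, 166, 190
D1: 226, 344, 486, 652
T: 212, 438, 782, 1268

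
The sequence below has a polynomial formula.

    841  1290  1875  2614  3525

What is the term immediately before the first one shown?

510

D1: 449, 585, 739, 911
D2: 136, 154, 172
D3: 18, 18
The third differences are constant at 18.
Work back: 136 − 18 = 118;  449 − 118 = 331;  841 − 331 = 510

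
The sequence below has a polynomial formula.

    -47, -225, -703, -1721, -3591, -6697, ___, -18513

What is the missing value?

Using the first 6 terms:
First differences: -178  -478  -1018  -1870  -3106
Second differences: -300  -540  -852  -1236
Third differences: -240  -312  -384
Fourth differences: -72  -72
Constant fourth difference = -72.
Extend forward: -384 − 72 = -456;  -1236 − 456 = -1692;  -3106 − 1692 = -4798;  -6697 − 4798 = -11495

-11495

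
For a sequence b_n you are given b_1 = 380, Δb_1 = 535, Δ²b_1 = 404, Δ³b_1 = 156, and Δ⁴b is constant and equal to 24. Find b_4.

3353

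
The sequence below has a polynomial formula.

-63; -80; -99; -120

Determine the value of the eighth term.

-224

-17 , -19 , -21
-2 , -2
Second differences constant at -2.
-21 − 2 = -23;  -120 − 23 = -143
-23 − 2 = -25;  -143 − 25 = -168
-25 − 2 = -27;  -168 − 27 = -195
-27 − 2 = -29;  -195 − 29 = -224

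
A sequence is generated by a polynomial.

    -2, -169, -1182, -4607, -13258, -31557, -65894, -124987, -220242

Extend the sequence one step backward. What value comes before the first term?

First differences: -167  -1013  -3425  -8651  -18299  -34337  -59093  -95255
Second differences: -846  -2412  -5226  -9648  -16038  -24756  -36162
Third differences: -1566  -2814  -4422  -6390  -8718  -11406
Fourth differences: -1248  -1608  -1968  -2328  -2688
Fifth differences: -360  -360  -360  -360
The fifth differences are constant at -360.
Work back: -1248 + 360 = -888;  -1566 + 888 = -678;  -846 + 678 = -168;  -167 + 168 = 1;  -2 − 1 = -3

-3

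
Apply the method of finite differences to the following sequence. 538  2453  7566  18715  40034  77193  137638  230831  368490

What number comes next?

First differences: 1915  5113  11149  21319  37159  60445  93193  137659
Second differences: 3198  6036  10170  15840  23286  32748  44466
Third differences: 2838  4134  5670  7446  9462  11718
Fourth differences: 1296  1536  1776  2016  2256
Fifth differences: 240  240  240  240
Constant fifth difference = 240, so extend:
2256 + 240 = 2496;  11718 + 2496 = 14214;  44466 + 14214 = 58680;  137659 + 58680 = 196339;  368490 + 196339 = 564829

564829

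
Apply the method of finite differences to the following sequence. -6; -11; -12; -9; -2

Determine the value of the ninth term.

Δ: -5, -1, 3, 7
Δ²: 4, 4, 4
Constant second difference = 4, so extend:
7 + 4 = 11;  -2 + 11 = 9
11 + 4 = 15;  9 + 15 = 24
15 + 4 = 19;  24 + 19 = 43
19 + 4 = 23;  43 + 23 = 66

66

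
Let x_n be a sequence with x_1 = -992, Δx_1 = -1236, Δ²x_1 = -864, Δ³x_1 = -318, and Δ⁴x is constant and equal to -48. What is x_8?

-40598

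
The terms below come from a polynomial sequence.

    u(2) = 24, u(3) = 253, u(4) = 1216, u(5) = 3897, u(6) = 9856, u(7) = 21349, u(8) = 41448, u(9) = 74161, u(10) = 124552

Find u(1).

Δ: 229  963  2681  5959  11493  20099  32713  50391
Δ²: 734  1718  3278  5534  8606  12614  17678
Δ³: 984  1560  2256  3072  4008  5064
Δ⁴: 576  696  816  936  1056
Δ⁵: 120  120  120  120
The fifth differences are constant at 120.
Work back: 576 − 120 = 456;  984 − 456 = 528;  734 − 528 = 206;  229 − 206 = 23;  24 − 23 = 1

1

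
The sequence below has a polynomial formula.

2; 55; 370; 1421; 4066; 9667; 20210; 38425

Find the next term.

First differences: 53, 315, 1051, 2645, 5601, 10543, 18215
Second differences: 262, 736, 1594, 2956, 4942, 7672
Third differences: 474, 858, 1362, 1986, 2730
Fourth differences: 384, 504, 624, 744
Fifth differences: 120, 120, 120
Constant fifth difference = 120, so extend:
744 + 120 = 864;  2730 + 864 = 3594;  7672 + 3594 = 11266;  18215 + 11266 = 29481;  38425 + 29481 = 67906

67906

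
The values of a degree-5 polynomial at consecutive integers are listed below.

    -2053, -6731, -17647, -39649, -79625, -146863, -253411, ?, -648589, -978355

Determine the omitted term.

Using the first 7 terms:
First differences: -4678, -10916, -22002, -39976, -67238, -106548
Second differences: -6238, -11086, -17974, -27262, -39310
Third differences: -4848, -6888, -9288, -12048
Fourth differences: -2040, -2400, -2760
Fifth differences: -360, -360
Constant fifth difference = -360.
Extend forward: -2760 − 360 = -3120;  -12048 − 3120 = -15168;  -39310 − 15168 = -54478;  -106548 − 54478 = -161026;  -253411 − 161026 = -414437

-414437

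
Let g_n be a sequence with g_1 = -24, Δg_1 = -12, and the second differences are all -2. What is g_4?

Build the table forward from the leading diagonal:
D2: -2  -2  -2  -2
D1: -12  -14  -16  -18
g: -24  -36  -50  -66

-66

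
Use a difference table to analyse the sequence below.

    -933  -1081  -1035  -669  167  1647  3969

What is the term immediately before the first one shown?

-693

-148  46  366  836  1480  2322
194  320  470  644  842
126  150  174  198
24  24  24
The fourth differences are constant at 24.
Work back: 126 − 24 = 102;  194 − 102 = 92;  -148 − 92 = -240;  -933 + 240 = -693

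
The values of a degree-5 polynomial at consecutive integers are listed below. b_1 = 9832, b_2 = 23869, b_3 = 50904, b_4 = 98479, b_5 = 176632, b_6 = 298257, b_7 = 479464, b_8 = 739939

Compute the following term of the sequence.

14037, 27035, 47575, 78153, 121625, 181207, 260475
12998, 20540, 30578, 43472, 59582, 79268
7542, 10038, 12894, 16110, 19686
2496, 2856, 3216, 3576
360, 360, 360
Constant fifth difference = 360, so extend:
3576 + 360 = 3936;  19686 + 3936 = 23622;  79268 + 23622 = 102890;  260475 + 102890 = 363365;  739939 + 363365 = 1103304

1103304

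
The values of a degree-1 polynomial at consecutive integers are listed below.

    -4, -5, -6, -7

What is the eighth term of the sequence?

-11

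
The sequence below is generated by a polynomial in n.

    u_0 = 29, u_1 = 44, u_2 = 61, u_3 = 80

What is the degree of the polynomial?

2

First differences: 15, 17, 19
Second differences: 2, 2
The second differences are constant, so the polynomial has degree 2.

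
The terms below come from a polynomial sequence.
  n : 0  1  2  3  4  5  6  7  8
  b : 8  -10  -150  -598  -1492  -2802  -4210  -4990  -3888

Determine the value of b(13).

First differences: -18, -140, -448, -894, -1310, -1408, -780, 1102
Second differences: -122, -308, -446, -416, -98, 628, 1882
Third differences: -186, -138, 30, 318, 726, 1254
Fourth differences: 48, 168, 288, 408, 528
Fifth differences: 120, 120, 120, 120
Fifth differences constant at 120.
528 + 120 = 648;  1254 + 648 = 1902;  1882 + 1902 = 3784;  1102 + 3784 = 4886;  -3888 + 4886 = 998
648 + 120 = 768;  1902 + 768 = 2670;  3784 + 2670 = 6454;  4886 + 6454 = 11340;  998 + 11340 = 12338
768 + 120 = 888;  2670 + 888 = 3558;  6454 + 3558 = 10012;  11340 + 10012 = 21352;  12338 + 21352 = 33690
888 + 120 = 1008;  3558 + 1008 = 4566;  10012 + 4566 = 14578;  21352 + 14578 = 35930;  33690 + 35930 = 69620
1008 + 120 = 1128;  4566 + 1128 = 5694;  14578 + 5694 = 20272;  35930 + 20272 = 56202;  69620 + 56202 = 125822

125822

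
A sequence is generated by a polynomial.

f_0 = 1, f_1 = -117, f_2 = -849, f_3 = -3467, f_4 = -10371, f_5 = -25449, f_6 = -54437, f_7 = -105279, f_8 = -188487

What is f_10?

-509049

First differences: -118, -732, -2618, -6904, -15078, -28988, -50842, -83208
Second differences: -614, -1886, -4286, -8174, -13910, -21854, -32366
Third differences: -1272, -2400, -3888, -5736, -7944, -10512
Fourth differences: -1128, -1488, -1848, -2208, -2568
Fifth differences: -360, -360, -360, -360
Constant fifth difference = -360, so extend:
-2568 − 360 = -2928;  -10512 − 2928 = -13440;  -32366 − 13440 = -45806;  -83208 − 45806 = -129014;  -188487 − 129014 = -317501
-2928 − 360 = -3288;  -13440 − 3288 = -16728;  -45806 − 16728 = -62534;  -129014 − 62534 = -191548;  -317501 − 191548 = -509049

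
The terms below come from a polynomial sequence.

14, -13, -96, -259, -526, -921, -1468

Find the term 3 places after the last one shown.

-4261

Δ: -27 , -83 , -163 , -267 , -395 , -547
Δ²: -56 , -80 , -104 , -128 , -152
Δ³: -24 , -24 , -24 , -24
Constant third difference = -24, so extend:
-152 − 24 = -176;  -547 − 176 = -723;  -1468 − 723 = -2191
-176 − 24 = -200;  -723 − 200 = -923;  -2191 − 923 = -3114
-200 − 24 = -224;  -923 − 224 = -1147;  -3114 − 1147 = -4261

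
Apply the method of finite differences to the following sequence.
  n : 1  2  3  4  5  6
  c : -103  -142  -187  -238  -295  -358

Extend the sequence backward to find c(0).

-70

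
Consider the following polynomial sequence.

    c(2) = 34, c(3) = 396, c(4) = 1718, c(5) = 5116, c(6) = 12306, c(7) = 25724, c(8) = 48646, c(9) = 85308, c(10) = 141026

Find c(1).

-4

Δ: 362, 1322, 3398, 7190, 13418, 22922, 36662, 55718
Δ²: 960, 2076, 3792, 6228, 9504, 13740, 19056
Δ³: 1116, 1716, 2436, 3276, 4236, 5316
Δ⁴: 600, 720, 840, 960, 1080
Δ⁵: 120, 120, 120, 120
The fifth differences are constant at 120.
Work back: 600 − 120 = 480;  1116 − 480 = 636;  960 − 636 = 324;  362 − 324 = 38;  34 − 38 = -4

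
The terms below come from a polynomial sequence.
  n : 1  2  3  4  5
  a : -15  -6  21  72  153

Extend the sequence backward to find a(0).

Δ: 9, 27, 51, 81
Δ²: 18, 24, 30
Δ³: 6, 6
The third differences are constant at 6.
Work back: 18 − 6 = 12;  9 − 12 = -3;  -15 + 3 = -12

-12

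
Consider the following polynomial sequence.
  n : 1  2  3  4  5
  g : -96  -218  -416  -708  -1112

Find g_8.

-3176

-122, -198, -292, -404
-76, -94, -112
-18, -18
The third differences are constant (-18).
-112 − 18 = -130;  -404 − 130 = -534;  -1112 − 534 = -1646
-130 − 18 = -148;  -534 − 148 = -682;  -1646 − 682 = -2328
-148 − 18 = -166;  -682 − 166 = -848;  -2328 − 848 = -3176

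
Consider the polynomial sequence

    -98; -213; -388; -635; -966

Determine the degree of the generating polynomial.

3

Δ: -115, -175, -247, -331
Δ²: -60, -72, -84
Δ³: -12, -12
The third differences are constant, so the polynomial has degree 3.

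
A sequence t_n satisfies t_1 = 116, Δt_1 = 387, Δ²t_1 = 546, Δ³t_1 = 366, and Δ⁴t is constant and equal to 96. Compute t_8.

30461

Build the table forward from the leading diagonal:
Δ⁴: 96  96  96  96  96  96  96  96
Δ³: 366  462  558  654  750  846  942  1038
Δ²: 546  912  1374  1932  2586  3336  4182  5124
Δ: 387  933  1845  3219  5151  7737  11073  15255
t: 116  503  1436  3281  6500  11651  19388  30461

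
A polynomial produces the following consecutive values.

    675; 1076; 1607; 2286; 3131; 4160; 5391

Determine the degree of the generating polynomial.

3

401, 531, 679, 845, 1029, 1231
130, 148, 166, 184, 202
18, 18, 18, 18
The third differences are constant, so the polynomial has degree 3.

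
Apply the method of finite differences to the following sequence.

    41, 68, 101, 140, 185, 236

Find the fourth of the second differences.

Δ: 27, 33, 39, 45, 51
Δ²: 6, 6, 6, 6

6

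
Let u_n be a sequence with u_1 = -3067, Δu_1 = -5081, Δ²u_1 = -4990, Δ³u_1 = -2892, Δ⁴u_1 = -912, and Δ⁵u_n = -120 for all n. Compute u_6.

Build the table forward from the leading diagonal:
Fifth differences: -120  -120  -120  -120  -120  -120
Fourth differences: -912  -1032  -1152  -1272  -1392  -1512
Third differences: -2892  -3804  -4836  -5988  -7260  -8652
Second differences: -4990  -7882  -11686  -16522  -22510  -29770
First differences: -5081  -10071  -17953  -29639  -46161  -68671
u: -3067  -8148  -18219  -36172  -65811  -111972

-111972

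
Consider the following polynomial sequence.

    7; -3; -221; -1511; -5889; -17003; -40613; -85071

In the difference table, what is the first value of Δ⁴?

Δ: -10, -218, -1290, -4378, -11114, -23610, -44458
Δ²: -208, -1072, -3088, -6736, -12496, -20848
Δ³: -864, -2016, -3648, -5760, -8352
Δ⁴: -1152, -1632, -2112, -2592
Δ⁵: -480, -480, -480

-1152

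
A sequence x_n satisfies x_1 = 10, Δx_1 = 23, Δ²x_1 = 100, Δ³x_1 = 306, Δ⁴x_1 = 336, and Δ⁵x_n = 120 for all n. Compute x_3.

Build the table forward from the leading diagonal:
Δ⁵: 120, 120, 120
Δ⁴: 336, 456, 576
Δ³: 306, 642, 1098
Δ²: 100, 406, 1048
Δ: 23, 123, 529
x: 10, 33, 156

156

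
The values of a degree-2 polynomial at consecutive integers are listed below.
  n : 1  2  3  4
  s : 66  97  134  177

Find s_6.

281

31 , 37 , 43
6 , 6
Constant second difference = 6, so extend:
43 + 6 = 49;  177 + 49 = 226
49 + 6 = 55;  226 + 55 = 281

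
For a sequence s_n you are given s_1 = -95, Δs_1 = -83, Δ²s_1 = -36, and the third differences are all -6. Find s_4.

Build the table forward from the leading diagonal:
D3: -6, -6, -6, -6
D2: -36, -42, -48, -54
D1: -83, -119, -161, -209
s: -95, -178, -297, -458

-458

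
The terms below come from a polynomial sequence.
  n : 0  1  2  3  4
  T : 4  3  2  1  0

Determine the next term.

D1: -1, -1, -1, -1
The first differences are constant (-1).
0 − 1 = -1

-1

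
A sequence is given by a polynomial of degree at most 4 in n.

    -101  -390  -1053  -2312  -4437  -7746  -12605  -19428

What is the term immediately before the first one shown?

-12

D1: -289, -663, -1259, -2125, -3309, -4859, -6823
D2: -374, -596, -866, -1184, -1550, -1964
D3: -222, -270, -318, -366, -414
D4: -48, -48, -48, -48
The fourth differences are constant at -48.
Work back: -222 + 48 = -174;  -374 + 174 = -200;  -289 + 200 = -89;  -101 + 89 = -12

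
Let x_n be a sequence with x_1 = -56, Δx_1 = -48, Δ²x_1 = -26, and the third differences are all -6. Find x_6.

Build the table forward from the leading diagonal:
D3: -6  -6  -6  -6  -6  -6
D2: -26  -32  -38  -44  -50  -56
D1: -48  -74  -106  -144  -188  -238
x: -56  -104  -178  -284  -428  -616

-616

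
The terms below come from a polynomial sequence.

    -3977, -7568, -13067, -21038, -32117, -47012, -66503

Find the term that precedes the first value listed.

-1802

First differences: -3591, -5499, -7971, -11079, -14895, -19491
Second differences: -1908, -2472, -3108, -3816, -4596
Third differences: -564, -636, -708, -780
Fourth differences: -72, -72, -72
The fourth differences are constant at -72.
Work back: -564 + 72 = -492;  -1908 + 492 = -1416;  -3591 + 1416 = -2175;  -3977 + 2175 = -1802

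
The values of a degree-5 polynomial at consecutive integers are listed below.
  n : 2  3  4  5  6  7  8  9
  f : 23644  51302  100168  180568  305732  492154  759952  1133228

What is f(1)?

27658, 48866, 80400, 125164, 186422, 267798, 373276
21208, 31534, 44764, 61258, 81376, 105478
10326, 13230, 16494, 20118, 24102
2904, 3264, 3624, 3984
360, 360, 360
The fifth differences are constant at 360.
Work back: 2904 − 360 = 2544;  10326 − 2544 = 7782;  21208 − 7782 = 13426;  27658 − 13426 = 14232;  23644 − 14232 = 9412

9412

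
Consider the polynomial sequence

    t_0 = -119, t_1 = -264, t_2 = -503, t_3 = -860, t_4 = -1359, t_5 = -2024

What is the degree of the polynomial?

3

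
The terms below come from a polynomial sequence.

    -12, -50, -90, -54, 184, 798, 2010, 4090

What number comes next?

7356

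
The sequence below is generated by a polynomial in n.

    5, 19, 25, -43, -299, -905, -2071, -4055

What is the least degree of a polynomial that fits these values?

D1: 14, 6, -68, -256, -606, -1166, -1984
D2: -8, -74, -188, -350, -560, -818
D3: -66, -114, -162, -210, -258
D4: -48, -48, -48, -48
The fourth differences are constant, so the polynomial has degree 4.

4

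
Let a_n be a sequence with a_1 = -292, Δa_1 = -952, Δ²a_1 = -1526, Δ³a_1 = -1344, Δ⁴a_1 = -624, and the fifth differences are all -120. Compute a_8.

-110402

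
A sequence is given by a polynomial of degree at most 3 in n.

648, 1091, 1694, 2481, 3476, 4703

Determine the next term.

First differences: 443 , 603 , 787 , 995 , 1227
Second differences: 160 , 184 , 208 , 232
Third differences: 24 , 24 , 24
Third differences constant at 24.
232 + 24 = 256;  1227 + 256 = 1483;  4703 + 1483 = 6186

6186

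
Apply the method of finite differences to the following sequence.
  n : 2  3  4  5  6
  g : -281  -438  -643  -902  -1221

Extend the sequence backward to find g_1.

First differences: -157, -205, -259, -319
Second differences: -48, -54, -60
Third differences: -6, -6
The third differences are constant at -6.
Work back: -48 + 6 = -42;  -157 + 42 = -115;  -281 + 115 = -166

-166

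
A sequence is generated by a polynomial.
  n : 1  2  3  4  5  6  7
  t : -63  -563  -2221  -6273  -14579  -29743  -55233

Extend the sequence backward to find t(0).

11

First differences: -500, -1658, -4052, -8306, -15164, -25490
Second differences: -1158, -2394, -4254, -6858, -10326
Third differences: -1236, -1860, -2604, -3468
Fourth differences: -624, -744, -864
Fifth differences: -120, -120
The fifth differences are constant at -120.
Work back: -624 + 120 = -504;  -1236 + 504 = -732;  -1158 + 732 = -426;  -500 + 426 = -74;  -63 + 74 = 11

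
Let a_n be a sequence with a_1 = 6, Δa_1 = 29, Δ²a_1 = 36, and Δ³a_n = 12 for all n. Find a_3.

100

Build the table forward from the leading diagonal:
Third differences: 12, 12, 12
Second differences: 36, 48, 60
First differences: 29, 65, 113
a: 6, 35, 100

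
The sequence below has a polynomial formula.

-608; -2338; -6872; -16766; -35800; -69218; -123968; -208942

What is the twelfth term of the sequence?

-1110398

Δ: -1730  -4534  -9894  -19034  -33418  -54750  -84974
Δ²: -2804  -5360  -9140  -14384  -21332  -30224
Δ³: -2556  -3780  -5244  -6948  -8892
Δ⁴: -1224  -1464  -1704  -1944
Δ⁵: -240  -240  -240
Fifth differences constant at -240.
-1944 − 240 = -2184;  -8892 − 2184 = -11076;  -30224 − 11076 = -41300;  -84974 − 41300 = -126274;  -208942 − 126274 = -335216
-2184 − 240 = -2424;  -11076 − 2424 = -13500;  -41300 − 13500 = -54800;  -126274 − 54800 = -181074;  -335216 − 181074 = -516290
-2424 − 240 = -2664;  -13500 − 2664 = -16164;  -54800 − 16164 = -70964;  -181074 − 70964 = -252038;  -516290 − 252038 = -768328
-2664 − 240 = -2904;  -16164 − 2904 = -19068;  -70964 − 19068 = -90032;  -252038 − 90032 = -342070;  -768328 − 342070 = -1110398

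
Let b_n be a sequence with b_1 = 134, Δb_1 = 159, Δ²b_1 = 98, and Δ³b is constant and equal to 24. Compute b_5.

1454

Build the table forward from the leading diagonal:
Third differences: 24, 24, 24, 24, 24
Second differences: 98, 122, 146, 170, 194
First differences: 159, 257, 379, 525, 695
b: 134, 293, 550, 929, 1454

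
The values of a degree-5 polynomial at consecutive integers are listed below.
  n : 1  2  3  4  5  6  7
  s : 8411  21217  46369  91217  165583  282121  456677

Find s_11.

2183881

First differences: 12806  25152  44848  74366  116538  174556
Second differences: 12346  19696  29518  42172  58018
Third differences: 7350  9822  12654  15846
Fourth differences: 2472  2832  3192
Fifth differences: 360  360
The fifth differences are constant (360).
3192 + 360 = 3552;  15846 + 3552 = 19398;  58018 + 19398 = 77416;  174556 + 77416 = 251972;  456677 + 251972 = 708649
3552 + 360 = 3912;  19398 + 3912 = 23310;  77416 + 23310 = 100726;  251972 + 100726 = 352698;  708649 + 352698 = 1061347
3912 + 360 = 4272;  23310 + 4272 = 27582;  100726 + 27582 = 128308;  352698 + 128308 = 481006;  1061347 + 481006 = 1542353
4272 + 360 = 4632;  27582 + 4632 = 32214;  128308 + 32214 = 160522;  481006 + 160522 = 641528;  1542353 + 641528 = 2183881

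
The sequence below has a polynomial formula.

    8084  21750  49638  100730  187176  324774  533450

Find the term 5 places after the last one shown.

D1: 13666, 27888, 51092, 86446, 137598, 208676
D2: 14222, 23204, 35354, 51152, 71078
D3: 8982, 12150, 15798, 19926
D4: 3168, 3648, 4128
D5: 480, 480
Constant fifth difference = 480, so extend:
4128 + 480 = 4608;  19926 + 4608 = 24534;  71078 + 24534 = 95612;  208676 + 95612 = 304288;  533450 + 304288 = 837738
4608 + 480 = 5088;  24534 + 5088 = 29622;  95612 + 29622 = 125234;  304288 + 125234 = 429522;  837738 + 429522 = 1267260
5088 + 480 = 5568;  29622 + 5568 = 35190;  125234 + 35190 = 160424;  429522 + 160424 = 589946;  1267260 + 589946 = 1857206
5568 + 480 = 6048;  35190 + 6048 = 41238;  160424 + 41238 = 201662;  589946 + 201662 = 791608;  1857206 + 791608 = 2648814
6048 + 480 = 6528;  41238 + 6528 = 47766;  201662 + 47766 = 249428;  791608 + 249428 = 1041036;  2648814 + 1041036 = 3689850

3689850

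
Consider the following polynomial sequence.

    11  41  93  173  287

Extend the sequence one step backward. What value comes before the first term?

-3

30, 52, 80, 114
22, 28, 34
6, 6
The third differences are constant at 6.
Work back: 22 − 6 = 16;  30 − 16 = 14;  11 − 14 = -3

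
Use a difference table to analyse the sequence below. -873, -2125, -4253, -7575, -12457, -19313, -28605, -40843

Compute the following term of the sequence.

Δ: -1252 , -2128 , -3322 , -4882 , -6856 , -9292 , -12238
Δ²: -876 , -1194 , -1560 , -1974 , -2436 , -2946
Δ³: -318 , -366 , -414 , -462 , -510
Δ⁴: -48 , -48 , -48 , -48
The fourth differences are constant (-48).
-510 − 48 = -558;  -2946 − 558 = -3504;  -12238 − 3504 = -15742;  -40843 − 15742 = -56585

-56585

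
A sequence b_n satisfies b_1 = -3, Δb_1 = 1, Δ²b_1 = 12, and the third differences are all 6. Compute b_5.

97

Build the table forward from the leading diagonal:
Δ³: 6, 6, 6, 6, 6
Δ²: 12, 18, 24, 30, 36
Δ: 1, 13, 31, 55, 85
b: -3, -2, 11, 42, 97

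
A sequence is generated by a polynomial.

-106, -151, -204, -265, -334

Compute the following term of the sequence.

-411

-45  -53  -61  -69
-8  -8  -8
Second differences constant at -8.
-69 − 8 = -77;  -334 − 77 = -411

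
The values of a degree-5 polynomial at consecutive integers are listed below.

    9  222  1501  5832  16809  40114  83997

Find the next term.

159756

Δ: 213, 1279, 4331, 10977, 23305, 43883
Δ²: 1066, 3052, 6646, 12328, 20578
Δ³: 1986, 3594, 5682, 8250
Δ⁴: 1608, 2088, 2568
Δ⁵: 480, 480
The fifth differences are constant (480).
2568 + 480 = 3048;  8250 + 3048 = 11298;  20578 + 11298 = 31876;  43883 + 31876 = 75759;  83997 + 75759 = 159756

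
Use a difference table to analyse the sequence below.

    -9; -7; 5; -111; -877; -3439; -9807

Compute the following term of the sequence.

Δ: 2, 12, -116, -766, -2562, -6368
Δ²: 10, -128, -650, -1796, -3806
Δ³: -138, -522, -1146, -2010
Δ⁴: -384, -624, -864
Δ⁵: -240, -240
Constant fifth difference = -240, so extend:
-864 − 240 = -1104;  -2010 − 1104 = -3114;  -3806 − 3114 = -6920;  -6368 − 6920 = -13288;  -9807 − 13288 = -23095

-23095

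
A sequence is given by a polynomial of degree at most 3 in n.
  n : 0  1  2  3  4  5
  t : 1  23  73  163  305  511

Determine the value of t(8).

1633

First differences: 22, 50, 90, 142, 206
Second differences: 28, 40, 52, 64
Third differences: 12, 12, 12
Third differences constant at 12.
64 + 12 = 76;  206 + 76 = 282;  511 + 282 = 793
76 + 12 = 88;  282 + 88 = 370;  793 + 370 = 1163
88 + 12 = 100;  370 + 100 = 470;  1163 + 470 = 1633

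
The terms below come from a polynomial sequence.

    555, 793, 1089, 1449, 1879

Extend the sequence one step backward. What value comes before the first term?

369

First differences: 238  296  360  430
Second differences: 58  64  70
Third differences: 6  6
The third differences are constant at 6.
Work back: 58 − 6 = 52;  238 − 52 = 186;  555 − 186 = 369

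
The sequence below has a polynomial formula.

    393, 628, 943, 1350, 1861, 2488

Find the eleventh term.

7783

Δ: 235  315  407  511  627
Δ²: 80  92  104  116
Δ³: 12  12  12
The third differences are constant (12).
116 + 12 = 128;  627 + 128 = 755;  2488 + 755 = 3243
128 + 12 = 140;  755 + 140 = 895;  3243 + 895 = 4138
140 + 12 = 152;  895 + 152 = 1047;  4138 + 1047 = 5185
152 + 12 = 164;  1047 + 164 = 1211;  5185 + 1211 = 6396
164 + 12 = 176;  1211 + 176 = 1387;  6396 + 1387 = 7783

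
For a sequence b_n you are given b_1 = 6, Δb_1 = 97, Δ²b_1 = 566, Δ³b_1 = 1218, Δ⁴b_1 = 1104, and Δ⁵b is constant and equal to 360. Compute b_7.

Build the table forward from the leading diagonal:
Δ⁵: 360  360  360  360  360  360  360
Δ⁴: 1104  1464  1824  2184  2544  2904  3264
Δ³: 1218  2322  3786  5610  7794  10338  13242
Δ²: 566  1784  4106  7892  13502  21296  31634
Δ: 97  663  2447  6553  14445  27947  49243
b: 6  103  766  3213  9766  24211  52158

52158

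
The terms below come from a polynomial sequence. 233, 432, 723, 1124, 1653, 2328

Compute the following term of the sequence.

3167

Δ: 199, 291, 401, 529, 675
Δ²: 92, 110, 128, 146
Δ³: 18, 18, 18
Constant third difference = 18, so extend:
146 + 18 = 164;  675 + 164 = 839;  2328 + 839 = 3167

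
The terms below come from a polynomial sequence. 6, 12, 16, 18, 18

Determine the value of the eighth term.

Δ: 6 , 4 , 2 , 0
Δ²: -2 , -2 , -2
Second differences constant at -2.
0 − 2 = -2;  18 − 2 = 16
-2 − 2 = -4;  16 − 4 = 12
-4 − 2 = -6;  12 − 6 = 6

6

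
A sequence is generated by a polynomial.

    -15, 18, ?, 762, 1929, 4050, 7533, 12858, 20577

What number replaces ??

213

Using the last 6 terms:
Δ: 1167  2121  3483  5325  7719
Δ²: 954  1362  1842  2394
Δ³: 408  480  552
Δ⁴: 72  72
Constant fourth difference = 72.
Extend backward: 408 − 72 = 336;  954 − 336 = 618;  1167 − 618 = 549;  762 − 549 = 213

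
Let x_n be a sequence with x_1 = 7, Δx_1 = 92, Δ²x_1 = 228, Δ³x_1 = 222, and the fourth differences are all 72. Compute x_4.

Build the table forward from the leading diagonal:
D4: 72, 72, 72, 72
D3: 222, 294, 366, 438
D2: 228, 450, 744, 1110
D1: 92, 320, 770, 1514
x: 7, 99, 419, 1189

1189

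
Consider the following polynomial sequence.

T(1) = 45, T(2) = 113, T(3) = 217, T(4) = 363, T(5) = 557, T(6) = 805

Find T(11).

Δ: 68  104  146  194  248
Δ²: 36  42  48  54
Δ³: 6  6  6
Constant third difference = 6, so extend:
54 + 6 = 60;  248 + 60 = 308;  805 + 308 = 1113
60 + 6 = 66;  308 + 66 = 374;  1113 + 374 = 1487
66 + 6 = 72;  374 + 72 = 446;  1487 + 446 = 1933
72 + 6 = 78;  446 + 78 = 524;  1933 + 524 = 2457
78 + 6 = 84;  524 + 84 = 608;  2457 + 608 = 3065

3065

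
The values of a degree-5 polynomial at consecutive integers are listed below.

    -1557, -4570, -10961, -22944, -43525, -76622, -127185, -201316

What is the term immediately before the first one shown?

-380

-3013  -6391  -11983  -20581  -33097  -50563  -74131
-3378  -5592  -8598  -12516  -17466  -23568
-2214  -3006  -3918  -4950  -6102
-792  -912  -1032  -1152
-120  -120  -120
The fifth differences are constant at -120.
Work back: -792 + 120 = -672;  -2214 + 672 = -1542;  -3378 + 1542 = -1836;  -3013 + 1836 = -1177;  -1557 + 1177 = -380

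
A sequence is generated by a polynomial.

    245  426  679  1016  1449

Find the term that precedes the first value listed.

D1: 181, 253, 337, 433
D2: 72, 84, 96
D3: 12, 12
The third differences are constant at 12.
Work back: 72 − 12 = 60;  181 − 60 = 121;  245 − 121 = 124

124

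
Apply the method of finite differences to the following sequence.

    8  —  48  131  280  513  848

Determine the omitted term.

Using the last 5 terms:
Δ: 83  149  233  335
Δ²: 66  84  102
Δ³: 18  18
Constant third difference = 18.
Extend backward: 66 − 18 = 48;  83 − 48 = 35;  48 − 35 = 13

13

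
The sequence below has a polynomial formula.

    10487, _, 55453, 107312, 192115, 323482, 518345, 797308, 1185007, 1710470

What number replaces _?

25870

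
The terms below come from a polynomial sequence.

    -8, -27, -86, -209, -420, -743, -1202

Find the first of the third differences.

D1: -19, -59, -123, -211, -323, -459
D2: -40, -64, -88, -112, -136
D3: -24, -24, -24, -24

-24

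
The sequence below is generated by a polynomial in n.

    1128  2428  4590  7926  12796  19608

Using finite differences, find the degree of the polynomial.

4

1300, 2162, 3336, 4870, 6812
862, 1174, 1534, 1942
312, 360, 408
48, 48
The fourth differences are constant, so the polynomial has degree 4.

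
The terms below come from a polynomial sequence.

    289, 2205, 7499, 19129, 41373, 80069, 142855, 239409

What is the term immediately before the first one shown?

D1: 1916  5294  11630  22244  38696  62786  96554
D2: 3378  6336  10614  16452  24090  33768
D3: 2958  4278  5838  7638  9678
D4: 1320  1560  1800  2040
D5: 240  240  240
The fifth differences are constant at 240.
Work back: 1320 − 240 = 1080;  2958 − 1080 = 1878;  3378 − 1878 = 1500;  1916 − 1500 = 416;  289 − 416 = -127

-127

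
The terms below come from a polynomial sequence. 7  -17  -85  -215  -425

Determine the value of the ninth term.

Δ: -24 , -68 , -130 , -210
Δ²: -44 , -62 , -80
Δ³: -18 , -18
Third differences constant at -18.
-80 − 18 = -98;  -210 − 98 = -308;  -425 − 308 = -733
-98 − 18 = -116;  -308 − 116 = -424;  -733 − 424 = -1157
-116 − 18 = -134;  -424 − 134 = -558;  -1157 − 558 = -1715
-134 − 18 = -152;  -558 − 152 = -710;  -1715 − 710 = -2425

-2425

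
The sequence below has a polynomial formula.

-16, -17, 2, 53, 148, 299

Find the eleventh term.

2314

First differences: -1, 19, 51, 95, 151
Second differences: 20, 32, 44, 56
Third differences: 12, 12, 12
Constant third difference = 12, so extend:
56 + 12 = 68;  151 + 68 = 219;  299 + 219 = 518
68 + 12 = 80;  219 + 80 = 299;  518 + 299 = 817
80 + 12 = 92;  299 + 92 = 391;  817 + 391 = 1208
92 + 12 = 104;  391 + 104 = 495;  1208 + 495 = 1703
104 + 12 = 116;  495 + 116 = 611;  1703 + 611 = 2314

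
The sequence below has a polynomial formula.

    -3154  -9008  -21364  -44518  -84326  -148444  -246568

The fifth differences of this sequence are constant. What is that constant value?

First differences: -5854, -12356, -23154, -39808, -64118, -98124
Second differences: -6502, -10798, -16654, -24310, -34006
Third differences: -4296, -5856, -7656, -9696
Fourth differences: -1560, -1800, -2040
Fifth differences: -240, -240

-240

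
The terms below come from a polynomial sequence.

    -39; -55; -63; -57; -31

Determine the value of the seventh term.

105

Δ: -16 , -8 , 6 , 26
Δ²: 8 , 14 , 20
Δ³: 6 , 6
The third differences are constant (6).
20 + 6 = 26;  26 + 26 = 52;  -31 + 52 = 21
26 + 6 = 32;  52 + 32 = 84;  21 + 84 = 105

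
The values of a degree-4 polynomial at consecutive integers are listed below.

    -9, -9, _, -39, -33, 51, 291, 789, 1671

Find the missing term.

Using the last 6 terms:
D1: 6  84  240  498  882
D2: 78  156  258  384
D3: 78  102  126
D4: 24  24
Constant fourth difference = 24.
Extend backward: 78 − 24 = 54;  78 − 54 = 24;  6 − 24 = -18;  -39 + 18 = -21

-21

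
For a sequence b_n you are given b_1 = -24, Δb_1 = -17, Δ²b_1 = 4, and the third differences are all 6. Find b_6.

-9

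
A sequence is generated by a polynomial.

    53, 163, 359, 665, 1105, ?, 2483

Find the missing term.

1703

Using the first 5 terms:
First differences: 110, 196, 306, 440
Second differences: 86, 110, 134
Third differences: 24, 24
Constant third difference = 24.
Extend forward: 134 + 24 = 158;  440 + 158 = 598;  1105 + 598 = 1703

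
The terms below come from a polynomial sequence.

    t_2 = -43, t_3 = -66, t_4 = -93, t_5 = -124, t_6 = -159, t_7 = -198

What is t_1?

-24

First differences: -23, -27, -31, -35, -39
Second differences: -4, -4, -4, -4
The second differences are constant at -4.
Work back: -23 + 4 = -19;  -43 + 19 = -24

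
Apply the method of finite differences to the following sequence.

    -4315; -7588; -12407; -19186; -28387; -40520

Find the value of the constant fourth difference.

Δ: -3273, -4819, -6779, -9201, -12133
Δ²: -1546, -1960, -2422, -2932
Δ³: -414, -462, -510
Δ⁴: -48, -48

-48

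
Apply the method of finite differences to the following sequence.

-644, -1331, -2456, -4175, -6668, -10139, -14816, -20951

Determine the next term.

Δ: -687  -1125  -1719  -2493  -3471  -4677  -6135
Δ²: -438  -594  -774  -978  -1206  -1458
Δ³: -156  -180  -204  -228  -252
Δ⁴: -24  -24  -24  -24
Fourth differences constant at -24.
-252 − 24 = -276;  -1458 − 276 = -1734;  -6135 − 1734 = -7869;  -20951 − 7869 = -28820

-28820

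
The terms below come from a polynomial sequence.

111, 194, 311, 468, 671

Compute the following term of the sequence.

D1: 83 , 117 , 157 , 203
D2: 34 , 40 , 46
D3: 6 , 6
The third differences are constant (6).
46 + 6 = 52;  203 + 52 = 255;  671 + 255 = 926

926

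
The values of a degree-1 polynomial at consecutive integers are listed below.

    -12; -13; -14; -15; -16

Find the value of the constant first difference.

-1

Δ: -1, -1, -1, -1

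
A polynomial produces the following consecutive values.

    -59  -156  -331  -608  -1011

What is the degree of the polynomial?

D1: -97, -175, -277, -403
D2: -78, -102, -126
D3: -24, -24
The third differences are constant, so the polynomial has degree 3.

3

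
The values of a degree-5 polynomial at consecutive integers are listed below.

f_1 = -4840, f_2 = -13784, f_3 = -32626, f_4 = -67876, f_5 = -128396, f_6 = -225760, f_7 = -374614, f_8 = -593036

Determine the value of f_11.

-1905530

D1: -8944 , -18842 , -35250 , -60520 , -97364 , -148854 , -218422
D2: -9898 , -16408 , -25270 , -36844 , -51490 , -69568
D3: -6510 , -8862 , -11574 , -14646 , -18078
D4: -2352 , -2712 , -3072 , -3432
D5: -360 , -360 , -360
Fifth differences constant at -360.
-3432 − 360 = -3792;  -18078 − 3792 = -21870;  -69568 − 21870 = -91438;  -218422 − 91438 = -309860;  -593036 − 309860 = -902896
-3792 − 360 = -4152;  -21870 − 4152 = -26022;  -91438 − 26022 = -117460;  -309860 − 117460 = -427320;  -902896 − 427320 = -1330216
-4152 − 360 = -4512;  -26022 − 4512 = -30534;  -117460 − 30534 = -147994;  -427320 − 147994 = -575314;  -1330216 − 575314 = -1905530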